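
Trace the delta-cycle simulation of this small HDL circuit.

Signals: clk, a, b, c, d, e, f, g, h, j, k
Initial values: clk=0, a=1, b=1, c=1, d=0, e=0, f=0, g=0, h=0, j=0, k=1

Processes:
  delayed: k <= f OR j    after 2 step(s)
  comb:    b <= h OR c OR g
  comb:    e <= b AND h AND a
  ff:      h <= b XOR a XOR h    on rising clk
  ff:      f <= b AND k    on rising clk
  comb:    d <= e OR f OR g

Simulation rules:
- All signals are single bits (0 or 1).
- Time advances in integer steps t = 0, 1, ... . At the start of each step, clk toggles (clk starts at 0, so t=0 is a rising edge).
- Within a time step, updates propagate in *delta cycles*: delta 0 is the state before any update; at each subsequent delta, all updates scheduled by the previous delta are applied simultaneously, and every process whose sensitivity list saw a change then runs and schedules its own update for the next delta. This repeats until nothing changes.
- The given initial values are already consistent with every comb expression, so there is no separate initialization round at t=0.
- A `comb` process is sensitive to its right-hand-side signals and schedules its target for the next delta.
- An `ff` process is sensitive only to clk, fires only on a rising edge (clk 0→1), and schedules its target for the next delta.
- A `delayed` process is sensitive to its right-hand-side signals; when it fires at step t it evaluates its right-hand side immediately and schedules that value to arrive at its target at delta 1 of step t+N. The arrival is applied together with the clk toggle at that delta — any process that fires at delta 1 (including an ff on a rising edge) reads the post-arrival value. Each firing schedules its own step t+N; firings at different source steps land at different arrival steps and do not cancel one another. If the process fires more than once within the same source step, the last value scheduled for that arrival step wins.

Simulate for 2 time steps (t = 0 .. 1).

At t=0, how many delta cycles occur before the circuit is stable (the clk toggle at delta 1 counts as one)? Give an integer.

3

[bits: j,e,d,clk,k,a,c,h,g,b,f]
t=0: Δ0=00001110010 Δ1=00011110010 Δ2=00011110011 Δ3=00111110011 | 3Δ
t=1: Δ0=00111110011 Δ1=00101110011 | 1Δ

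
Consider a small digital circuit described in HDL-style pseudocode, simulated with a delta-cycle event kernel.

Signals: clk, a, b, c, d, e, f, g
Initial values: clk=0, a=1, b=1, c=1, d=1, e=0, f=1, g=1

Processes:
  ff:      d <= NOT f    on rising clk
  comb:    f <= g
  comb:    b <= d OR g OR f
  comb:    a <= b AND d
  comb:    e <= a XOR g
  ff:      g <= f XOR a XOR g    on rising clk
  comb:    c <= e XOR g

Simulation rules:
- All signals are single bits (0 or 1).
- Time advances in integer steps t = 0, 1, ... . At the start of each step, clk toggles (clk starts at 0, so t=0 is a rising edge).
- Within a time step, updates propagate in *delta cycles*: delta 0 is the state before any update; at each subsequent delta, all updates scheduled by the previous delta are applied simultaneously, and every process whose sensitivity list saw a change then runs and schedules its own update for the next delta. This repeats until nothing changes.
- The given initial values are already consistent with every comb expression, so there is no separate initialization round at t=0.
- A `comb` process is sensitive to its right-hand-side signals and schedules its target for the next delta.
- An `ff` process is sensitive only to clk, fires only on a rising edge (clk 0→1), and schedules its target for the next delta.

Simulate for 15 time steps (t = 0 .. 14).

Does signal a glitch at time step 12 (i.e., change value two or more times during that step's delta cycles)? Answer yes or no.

[bits: c,g,b,a,clk,d,e,f]
t=0: Δ0=11110101 Δ1=11111101 Δ2=11111001 Δ3=11101001 Δ4=11101011 Δ5=01101011 | 5Δ
t=1: Δ0=01101011 Δ1=01100011 | 1Δ
t=2: Δ0=01100011 Δ1=01101011 Δ2=00101011 Δ3=10101000 Δ4=00001000 | 4Δ
t=3: Δ0=00001000 Δ1=00000000 | 1Δ
t=4: Δ0=00000000 Δ1=00001000 Δ2=00001100 Δ3=00101100 Δ4=00111100 Δ5=00111110 Δ6=10111110 | 6Δ
t=5: Δ0=10111110 Δ1=10110110 | 1Δ
t=6: Δ0=10110110 Δ1=10111110 Δ2=11111110 Δ3=01111101 Δ4=11111101 | 4Δ
t=7: Δ0=11111101 Δ1=11110101 | 1Δ
t=8: Δ0=11110101 Δ1=11111101 Δ2=11111001 Δ3=11101001 Δ4=11101011 Δ5=01101011 | 5Δ
t=9: Δ0=01101011 Δ1=01100011 | 1Δ
t=10: Δ0=01100011 Δ1=01101011 Δ2=00101011 Δ3=10101000 Δ4=00001000 | 4Δ
t=11: Δ0=00001000 Δ1=00000000 | 1Δ
t=12: Δ0=00000000 Δ1=00001000 Δ2=00001100 Δ3=00101100 Δ4=00111100 Δ5=00111110 Δ6=10111110 | 6Δ
t=13: Δ0=10111110 Δ1=10110110 | 1Δ
t=14: Δ0=10110110 Δ1=10111110 Δ2=11111110 Δ3=01111101 Δ4=11111101 | 4Δ

no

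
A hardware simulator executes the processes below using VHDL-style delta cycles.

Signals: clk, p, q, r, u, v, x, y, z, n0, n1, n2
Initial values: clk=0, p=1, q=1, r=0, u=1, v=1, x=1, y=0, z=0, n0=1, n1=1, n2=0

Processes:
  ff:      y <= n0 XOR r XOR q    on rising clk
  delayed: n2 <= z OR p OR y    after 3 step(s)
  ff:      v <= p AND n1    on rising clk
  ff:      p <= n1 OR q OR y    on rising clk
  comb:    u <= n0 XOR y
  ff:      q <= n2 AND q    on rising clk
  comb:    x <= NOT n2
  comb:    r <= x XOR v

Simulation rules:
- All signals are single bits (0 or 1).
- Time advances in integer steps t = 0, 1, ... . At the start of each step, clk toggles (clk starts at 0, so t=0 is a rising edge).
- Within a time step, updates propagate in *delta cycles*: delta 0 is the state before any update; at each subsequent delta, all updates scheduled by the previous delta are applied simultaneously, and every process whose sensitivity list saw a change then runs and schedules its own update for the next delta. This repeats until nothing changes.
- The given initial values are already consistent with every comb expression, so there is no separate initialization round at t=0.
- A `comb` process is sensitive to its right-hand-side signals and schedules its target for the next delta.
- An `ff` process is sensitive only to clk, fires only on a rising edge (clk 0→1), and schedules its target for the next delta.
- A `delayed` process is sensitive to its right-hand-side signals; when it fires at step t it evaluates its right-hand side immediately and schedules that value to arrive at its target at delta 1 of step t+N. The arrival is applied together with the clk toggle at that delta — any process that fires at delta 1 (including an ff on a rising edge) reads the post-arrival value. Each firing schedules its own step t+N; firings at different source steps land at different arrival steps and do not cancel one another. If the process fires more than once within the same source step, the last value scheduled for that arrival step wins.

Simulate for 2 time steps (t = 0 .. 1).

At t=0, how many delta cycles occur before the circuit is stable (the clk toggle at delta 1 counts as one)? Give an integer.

2

t=0 Δ0: v=1 r=0 z=0 y=0 n1=1 u=1 n0=1 p=1 q=1 n2=0 x=1 clk=0
  Δ1: clk:0→1
  Δ2: q:1→0
  (2Δ to stable)
t=1 Δ0: v=1 r=0 z=0 y=0 n1=1 u=1 n0=1 p=1 q=0 n2=0 x=1 clk=1
  Δ1: clk:1→0
  (1Δ to stable)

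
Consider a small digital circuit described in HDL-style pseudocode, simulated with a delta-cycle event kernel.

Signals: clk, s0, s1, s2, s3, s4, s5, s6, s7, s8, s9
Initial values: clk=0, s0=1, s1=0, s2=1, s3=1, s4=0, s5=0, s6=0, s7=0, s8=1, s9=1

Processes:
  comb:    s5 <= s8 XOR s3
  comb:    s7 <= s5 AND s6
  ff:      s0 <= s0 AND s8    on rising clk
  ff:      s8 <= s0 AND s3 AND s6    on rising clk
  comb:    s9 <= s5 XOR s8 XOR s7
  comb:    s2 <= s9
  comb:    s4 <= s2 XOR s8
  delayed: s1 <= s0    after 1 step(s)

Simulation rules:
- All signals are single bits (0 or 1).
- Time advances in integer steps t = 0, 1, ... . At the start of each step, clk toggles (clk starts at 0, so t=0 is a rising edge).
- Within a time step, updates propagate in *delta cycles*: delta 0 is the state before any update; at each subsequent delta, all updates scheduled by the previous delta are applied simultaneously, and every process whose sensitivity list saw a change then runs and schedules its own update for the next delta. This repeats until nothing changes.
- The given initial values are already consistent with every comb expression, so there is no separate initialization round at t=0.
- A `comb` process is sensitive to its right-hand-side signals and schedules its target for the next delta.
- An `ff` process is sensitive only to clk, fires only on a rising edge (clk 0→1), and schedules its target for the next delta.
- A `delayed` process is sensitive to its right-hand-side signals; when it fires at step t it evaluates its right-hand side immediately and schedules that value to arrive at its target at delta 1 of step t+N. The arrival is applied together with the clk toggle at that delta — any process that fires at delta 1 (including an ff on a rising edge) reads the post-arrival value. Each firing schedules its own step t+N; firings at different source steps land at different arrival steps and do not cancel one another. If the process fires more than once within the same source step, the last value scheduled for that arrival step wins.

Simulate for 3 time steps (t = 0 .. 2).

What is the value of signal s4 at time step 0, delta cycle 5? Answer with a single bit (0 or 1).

t0.Δ0 s8=1 s0=1 s3=1 s4=0 s9=1 s5=0 s2=1 s6=0 s7=0 clk=0 s1=0
t0.Δ1 s8=1 s0=1 s3=1 s4=0 s9=1 s5=0 s2=1 s6=0 s7=0 clk=1 s1=0
t0.Δ2 s8=0 s0=1 s3=1 s4=0 s9=1 s5=0 s2=1 s6=0 s7=0 clk=1 s1=0
t0.Δ3 s8=0 s0=1 s3=1 s4=1 s9=0 s5=1 s2=1 s6=0 s7=0 clk=1 s1=0
t0.Δ4 s8=0 s0=1 s3=1 s4=1 s9=1 s5=1 s2=0 s6=0 s7=0 clk=1 s1=0
t0.Δ5 s8=0 s0=1 s3=1 s4=0 s9=1 s5=1 s2=1 s6=0 s7=0 clk=1 s1=0
t0.Δ6 s8=0 s0=1 s3=1 s4=1 s9=1 s5=1 s2=1 s6=0 s7=0 clk=1 s1=0
t1.Δ0 s8=0 s0=1 s3=1 s4=1 s9=1 s5=1 s2=1 s6=0 s7=0 clk=1 s1=0
t1.Δ1 s8=0 s0=1 s3=1 s4=1 s9=1 s5=1 s2=1 s6=0 s7=0 clk=0 s1=0
t2.Δ0 s8=0 s0=1 s3=1 s4=1 s9=1 s5=1 s2=1 s6=0 s7=0 clk=0 s1=0
t2.Δ1 s8=0 s0=1 s3=1 s4=1 s9=1 s5=1 s2=1 s6=0 s7=0 clk=1 s1=0
t2.Δ2 s8=0 s0=0 s3=1 s4=1 s9=1 s5=1 s2=1 s6=0 s7=0 clk=1 s1=0

0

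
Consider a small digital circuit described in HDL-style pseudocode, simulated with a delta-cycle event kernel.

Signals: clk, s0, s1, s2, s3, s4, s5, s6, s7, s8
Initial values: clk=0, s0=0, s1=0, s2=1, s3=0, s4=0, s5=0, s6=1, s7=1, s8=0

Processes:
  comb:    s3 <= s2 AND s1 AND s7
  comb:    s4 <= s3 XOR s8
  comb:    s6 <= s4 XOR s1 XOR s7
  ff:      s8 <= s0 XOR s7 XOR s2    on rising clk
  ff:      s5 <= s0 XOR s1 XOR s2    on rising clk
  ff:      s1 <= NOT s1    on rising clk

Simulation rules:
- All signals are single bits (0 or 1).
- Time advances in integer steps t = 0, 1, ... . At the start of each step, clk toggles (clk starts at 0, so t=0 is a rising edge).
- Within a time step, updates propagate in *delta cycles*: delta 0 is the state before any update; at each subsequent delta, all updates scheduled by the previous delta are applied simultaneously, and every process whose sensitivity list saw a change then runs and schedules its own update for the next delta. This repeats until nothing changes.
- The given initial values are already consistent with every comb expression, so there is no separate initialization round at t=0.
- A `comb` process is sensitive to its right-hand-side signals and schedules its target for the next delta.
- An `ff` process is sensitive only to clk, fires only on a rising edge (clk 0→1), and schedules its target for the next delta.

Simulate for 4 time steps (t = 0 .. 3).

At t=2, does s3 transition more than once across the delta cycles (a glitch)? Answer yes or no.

no

t0.Δ0 s0=0 clk=0 s3=0 s6=1 s8=0 s5=0 s7=1 s4=0 s1=0 s2=1
t0.Δ1 s0=0 clk=1 s3=0 s6=1 s8=0 s5=0 s7=1 s4=0 s1=0 s2=1
t0.Δ2 s0=0 clk=1 s3=0 s6=1 s8=0 s5=1 s7=1 s4=0 s1=1 s2=1
t0.Δ3 s0=0 clk=1 s3=1 s6=0 s8=0 s5=1 s7=1 s4=0 s1=1 s2=1
t0.Δ4 s0=0 clk=1 s3=1 s6=0 s8=0 s5=1 s7=1 s4=1 s1=1 s2=1
t0.Δ5 s0=0 clk=1 s3=1 s6=1 s8=0 s5=1 s7=1 s4=1 s1=1 s2=1
t1.Δ0 s0=0 clk=1 s3=1 s6=1 s8=0 s5=1 s7=1 s4=1 s1=1 s2=1
t1.Δ1 s0=0 clk=0 s3=1 s6=1 s8=0 s5=1 s7=1 s4=1 s1=1 s2=1
t2.Δ0 s0=0 clk=0 s3=1 s6=1 s8=0 s5=1 s7=1 s4=1 s1=1 s2=1
t2.Δ1 s0=0 clk=1 s3=1 s6=1 s8=0 s5=1 s7=1 s4=1 s1=1 s2=1
t2.Δ2 s0=0 clk=1 s3=1 s6=1 s8=0 s5=0 s7=1 s4=1 s1=0 s2=1
t2.Δ3 s0=0 clk=1 s3=0 s6=0 s8=0 s5=0 s7=1 s4=1 s1=0 s2=1
t2.Δ4 s0=0 clk=1 s3=0 s6=0 s8=0 s5=0 s7=1 s4=0 s1=0 s2=1
t2.Δ5 s0=0 clk=1 s3=0 s6=1 s8=0 s5=0 s7=1 s4=0 s1=0 s2=1
t3.Δ0 s0=0 clk=1 s3=0 s6=1 s8=0 s5=0 s7=1 s4=0 s1=0 s2=1
t3.Δ1 s0=0 clk=0 s3=0 s6=1 s8=0 s5=0 s7=1 s4=0 s1=0 s2=1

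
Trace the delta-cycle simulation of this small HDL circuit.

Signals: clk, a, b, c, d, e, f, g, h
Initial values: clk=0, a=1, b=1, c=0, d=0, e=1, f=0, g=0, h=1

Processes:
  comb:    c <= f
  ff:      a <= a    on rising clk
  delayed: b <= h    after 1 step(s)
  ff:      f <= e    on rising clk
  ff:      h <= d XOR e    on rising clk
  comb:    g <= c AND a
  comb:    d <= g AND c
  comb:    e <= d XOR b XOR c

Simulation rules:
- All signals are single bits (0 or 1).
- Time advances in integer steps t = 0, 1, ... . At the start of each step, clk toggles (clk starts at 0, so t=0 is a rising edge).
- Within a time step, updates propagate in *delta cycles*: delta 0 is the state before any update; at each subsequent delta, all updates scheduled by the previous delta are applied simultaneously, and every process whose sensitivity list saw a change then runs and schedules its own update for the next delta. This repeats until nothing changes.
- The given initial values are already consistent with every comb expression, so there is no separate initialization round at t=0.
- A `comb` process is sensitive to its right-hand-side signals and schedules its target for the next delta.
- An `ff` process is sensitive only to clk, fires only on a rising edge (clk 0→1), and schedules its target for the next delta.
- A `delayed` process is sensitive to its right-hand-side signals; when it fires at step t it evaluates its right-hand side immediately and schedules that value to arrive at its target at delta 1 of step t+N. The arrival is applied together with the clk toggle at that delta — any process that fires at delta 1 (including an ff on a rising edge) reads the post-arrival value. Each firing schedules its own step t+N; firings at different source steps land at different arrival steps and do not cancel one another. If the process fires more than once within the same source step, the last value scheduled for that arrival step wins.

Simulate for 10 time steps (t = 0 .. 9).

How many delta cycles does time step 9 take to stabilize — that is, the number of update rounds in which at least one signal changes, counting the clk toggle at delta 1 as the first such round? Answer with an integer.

t0.Δ0 a=1 e=1 g=0 b=1 f=0 c=0 d=0 h=1 clk=0
t0.Δ1 a=1 e=1 g=0 b=1 f=0 c=0 d=0 h=1 clk=1
t0.Δ2 a=1 e=1 g=0 b=1 f=1 c=0 d=0 h=1 clk=1
t0.Δ3 a=1 e=1 g=0 b=1 f=1 c=1 d=0 h=1 clk=1
t0.Δ4 a=1 e=0 g=1 b=1 f=1 c=1 d=0 h=1 clk=1
t0.Δ5 a=1 e=0 g=1 b=1 f=1 c=1 d=1 h=1 clk=1
t0.Δ6 a=1 e=1 g=1 b=1 f=1 c=1 d=1 h=1 clk=1
t1.Δ0 a=1 e=1 g=1 b=1 f=1 c=1 d=1 h=1 clk=1
t1.Δ1 a=1 e=1 g=1 b=1 f=1 c=1 d=1 h=1 clk=0
t2.Δ0 a=1 e=1 g=1 b=1 f=1 c=1 d=1 h=1 clk=0
t2.Δ1 a=1 e=1 g=1 b=1 f=1 c=1 d=1 h=1 clk=1
t2.Δ2 a=1 e=1 g=1 b=1 f=1 c=1 d=1 h=0 clk=1
t3.Δ0 a=1 e=1 g=1 b=1 f=1 c=1 d=1 h=0 clk=1
t3.Δ1 a=1 e=1 g=1 b=0 f=1 c=1 d=1 h=0 clk=0
t3.Δ2 a=1 e=0 g=1 b=0 f=1 c=1 d=1 h=0 clk=0
t4.Δ0 a=1 e=0 g=1 b=0 f=1 c=1 d=1 h=0 clk=0
t4.Δ1 a=1 e=0 g=1 b=0 f=1 c=1 d=1 h=0 clk=1
t4.Δ2 a=1 e=0 g=1 b=0 f=0 c=1 d=1 h=1 clk=1
t4.Δ3 a=1 e=0 g=1 b=0 f=0 c=0 d=1 h=1 clk=1
t4.Δ4 a=1 e=1 g=0 b=0 f=0 c=0 d=0 h=1 clk=1
t4.Δ5 a=1 e=0 g=0 b=0 f=0 c=0 d=0 h=1 clk=1
t5.Δ0 a=1 e=0 g=0 b=0 f=0 c=0 d=0 h=1 clk=1
t5.Δ1 a=1 e=0 g=0 b=1 f=0 c=0 d=0 h=1 clk=0
t5.Δ2 a=1 e=1 g=0 b=1 f=0 c=0 d=0 h=1 clk=0
t6.Δ0 a=1 e=1 g=0 b=1 f=0 c=0 d=0 h=1 clk=0
t6.Δ1 a=1 e=1 g=0 b=1 f=0 c=0 d=0 h=1 clk=1
t6.Δ2 a=1 e=1 g=0 b=1 f=1 c=0 d=0 h=1 clk=1
t6.Δ3 a=1 e=1 g=0 b=1 f=1 c=1 d=0 h=1 clk=1
t6.Δ4 a=1 e=0 g=1 b=1 f=1 c=1 d=0 h=1 clk=1
t6.Δ5 a=1 e=0 g=1 b=1 f=1 c=1 d=1 h=1 clk=1
t6.Δ6 a=1 e=1 g=1 b=1 f=1 c=1 d=1 h=1 clk=1
t7.Δ0 a=1 e=1 g=1 b=1 f=1 c=1 d=1 h=1 clk=1
t7.Δ1 a=1 e=1 g=1 b=1 f=1 c=1 d=1 h=1 clk=0
t8.Δ0 a=1 e=1 g=1 b=1 f=1 c=1 d=1 h=1 clk=0
t8.Δ1 a=1 e=1 g=1 b=1 f=1 c=1 d=1 h=1 clk=1
t8.Δ2 a=1 e=1 g=1 b=1 f=1 c=1 d=1 h=0 clk=1
t9.Δ0 a=1 e=1 g=1 b=1 f=1 c=1 d=1 h=0 clk=1
t9.Δ1 a=1 e=1 g=1 b=0 f=1 c=1 d=1 h=0 clk=0
t9.Δ2 a=1 e=0 g=1 b=0 f=1 c=1 d=1 h=0 clk=0

2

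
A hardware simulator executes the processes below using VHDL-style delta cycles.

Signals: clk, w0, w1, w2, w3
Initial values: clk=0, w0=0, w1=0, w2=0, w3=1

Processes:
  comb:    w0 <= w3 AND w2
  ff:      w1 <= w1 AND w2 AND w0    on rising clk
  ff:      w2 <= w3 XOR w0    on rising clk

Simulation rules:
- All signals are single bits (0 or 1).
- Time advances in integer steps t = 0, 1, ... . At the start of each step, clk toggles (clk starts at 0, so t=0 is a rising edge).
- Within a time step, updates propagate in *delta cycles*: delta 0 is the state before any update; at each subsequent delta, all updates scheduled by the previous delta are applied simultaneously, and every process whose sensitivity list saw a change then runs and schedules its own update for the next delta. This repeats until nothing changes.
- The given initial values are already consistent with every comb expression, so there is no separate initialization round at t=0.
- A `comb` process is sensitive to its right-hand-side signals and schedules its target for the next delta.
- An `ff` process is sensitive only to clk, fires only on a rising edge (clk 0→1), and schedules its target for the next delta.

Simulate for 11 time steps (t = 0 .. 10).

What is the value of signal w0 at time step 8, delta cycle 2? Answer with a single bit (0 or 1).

0

[bits: w0,w3,w1,w2,clk]
t=0: Δ0=01000 Δ1=01001 Δ2=01011 Δ3=11011 | 3Δ
t=1: Δ0=11011 Δ1=11010 | 1Δ
t=2: Δ0=11010 Δ1=11011 Δ2=11001 Δ3=01001 | 3Δ
t=3: Δ0=01001 Δ1=01000 | 1Δ
t=4: Δ0=01000 Δ1=01001 Δ2=01011 Δ3=11011 | 3Δ
t=5: Δ0=11011 Δ1=11010 | 1Δ
t=6: Δ0=11010 Δ1=11011 Δ2=11001 Δ3=01001 | 3Δ
t=7: Δ0=01001 Δ1=01000 | 1Δ
t=8: Δ0=01000 Δ1=01001 Δ2=01011 Δ3=11011 | 3Δ
t=9: Δ0=11011 Δ1=11010 | 1Δ
t=10: Δ0=11010 Δ1=11011 Δ2=11001 Δ3=01001 | 3Δ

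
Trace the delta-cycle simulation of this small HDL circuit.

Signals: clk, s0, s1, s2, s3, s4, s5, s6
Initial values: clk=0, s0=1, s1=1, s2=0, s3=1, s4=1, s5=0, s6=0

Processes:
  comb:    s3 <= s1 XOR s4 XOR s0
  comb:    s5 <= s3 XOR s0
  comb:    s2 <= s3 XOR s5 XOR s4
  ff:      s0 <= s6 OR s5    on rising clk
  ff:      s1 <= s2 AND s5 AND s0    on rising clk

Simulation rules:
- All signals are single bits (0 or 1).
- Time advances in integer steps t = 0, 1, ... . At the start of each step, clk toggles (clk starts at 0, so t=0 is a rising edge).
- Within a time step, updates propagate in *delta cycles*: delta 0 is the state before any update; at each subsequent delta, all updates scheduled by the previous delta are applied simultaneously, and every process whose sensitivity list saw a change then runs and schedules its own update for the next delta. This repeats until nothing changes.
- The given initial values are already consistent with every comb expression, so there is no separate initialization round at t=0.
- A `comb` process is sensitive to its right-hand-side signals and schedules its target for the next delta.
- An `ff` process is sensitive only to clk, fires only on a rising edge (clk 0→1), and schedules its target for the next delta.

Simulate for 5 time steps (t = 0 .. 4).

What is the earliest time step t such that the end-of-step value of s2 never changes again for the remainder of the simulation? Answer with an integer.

t=0 Δ0: s1=1 s2=0 clk=0 s0=1 s5=0 s4=1 s3=1 s6=0
  Δ1: clk:0→1
  Δ2: s1:1→0, s0:1→0
  Δ3: s5:0→1
  Δ4: s2:0→1
  (4Δ to stable)
t=1 Δ0: s1=0 s2=1 clk=1 s0=0 s5=1 s4=1 s3=1 s6=0
  Δ1: clk:1→0
  (1Δ to stable)
t=2 Δ0: s1=0 s2=1 clk=0 s0=0 s5=1 s4=1 s3=1 s6=0
  Δ1: clk:0→1
  Δ2: s0:0→1
  Δ3: s5:1→0, s3:1→0
  Δ4: s5:0→1
  Δ5: s2:1→0
  (5Δ to stable)
t=3 Δ0: s1=0 s2=0 clk=1 s0=1 s5=1 s4=1 s3=0 s6=0
  Δ1: clk:1→0
  (1Δ to stable)
t=4 Δ0: s1=0 s2=0 clk=0 s0=1 s5=1 s4=1 s3=0 s6=0
  Δ1: clk:0→1
  (1Δ to stable)

2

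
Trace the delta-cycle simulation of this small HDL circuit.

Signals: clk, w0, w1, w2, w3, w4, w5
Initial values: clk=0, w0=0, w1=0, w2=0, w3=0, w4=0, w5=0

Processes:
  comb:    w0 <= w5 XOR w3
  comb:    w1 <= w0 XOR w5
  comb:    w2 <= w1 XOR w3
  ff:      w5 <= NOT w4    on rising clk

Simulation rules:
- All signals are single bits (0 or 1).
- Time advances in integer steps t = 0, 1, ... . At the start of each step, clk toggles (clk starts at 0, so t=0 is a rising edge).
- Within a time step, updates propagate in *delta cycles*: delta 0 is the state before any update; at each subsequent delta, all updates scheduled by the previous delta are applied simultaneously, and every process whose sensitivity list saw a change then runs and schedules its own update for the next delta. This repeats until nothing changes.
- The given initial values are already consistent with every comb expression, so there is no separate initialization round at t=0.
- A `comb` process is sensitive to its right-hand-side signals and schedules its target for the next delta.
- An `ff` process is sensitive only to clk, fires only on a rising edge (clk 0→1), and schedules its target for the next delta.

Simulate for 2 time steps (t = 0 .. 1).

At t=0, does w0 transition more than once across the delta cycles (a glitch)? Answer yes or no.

no

t=0 Δ0: w1=0 w5=0 w2=0 w4=0 w3=0 w0=0 clk=0
  Δ1: clk:0→1
  Δ2: w5:0→1
  Δ3: w1:0→1, w0:0→1
  Δ4: w1:1→0, w2:0→1
  Δ5: w2:1→0
  (5Δ to stable)
t=1 Δ0: w1=0 w5=1 w2=0 w4=0 w3=0 w0=1 clk=1
  Δ1: clk:1→0
  (1Δ to stable)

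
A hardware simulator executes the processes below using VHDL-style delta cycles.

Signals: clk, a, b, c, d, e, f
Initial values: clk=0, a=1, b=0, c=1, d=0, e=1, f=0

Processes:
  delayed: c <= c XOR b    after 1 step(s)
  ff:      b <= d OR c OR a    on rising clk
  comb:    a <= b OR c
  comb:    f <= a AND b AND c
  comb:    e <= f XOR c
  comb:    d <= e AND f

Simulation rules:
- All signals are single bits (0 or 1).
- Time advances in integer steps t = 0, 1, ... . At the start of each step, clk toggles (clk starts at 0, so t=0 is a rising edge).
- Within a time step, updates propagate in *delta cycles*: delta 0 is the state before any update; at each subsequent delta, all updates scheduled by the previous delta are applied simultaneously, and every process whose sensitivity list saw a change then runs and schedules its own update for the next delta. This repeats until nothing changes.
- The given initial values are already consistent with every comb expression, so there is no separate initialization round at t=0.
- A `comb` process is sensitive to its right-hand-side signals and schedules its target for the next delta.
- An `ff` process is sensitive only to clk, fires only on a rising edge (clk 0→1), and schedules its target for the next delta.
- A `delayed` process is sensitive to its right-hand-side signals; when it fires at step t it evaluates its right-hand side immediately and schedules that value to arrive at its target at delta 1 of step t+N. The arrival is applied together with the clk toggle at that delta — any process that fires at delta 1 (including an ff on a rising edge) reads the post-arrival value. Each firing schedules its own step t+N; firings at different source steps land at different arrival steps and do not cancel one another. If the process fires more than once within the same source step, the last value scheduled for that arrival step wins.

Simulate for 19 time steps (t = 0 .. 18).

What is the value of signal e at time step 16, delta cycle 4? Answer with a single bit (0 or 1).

[bits: c,b,clk,f,a,e,d]
t=0: Δ0=1000110 Δ1=1010110 Δ2=1110110 Δ3=1111110 Δ4=1111101 Δ5=1111100 | 5Δ
t=1: Δ0=1111100 Δ1=0101100 Δ2=0100110 Δ3=0100100 | 3Δ
t=2: Δ0=0100100 Δ1=1110100 Δ2=1111110 Δ3=1111101 Δ4=1111100 | 4Δ
t=3: Δ0=1111100 Δ1=0101100 Δ2=0100110 Δ3=0100100 | 3Δ
t=4: Δ0=0100100 Δ1=1110100 Δ2=1111110 Δ3=1111101 Δ4=1111100 | 4Δ
t=5: Δ0=1111100 Δ1=0101100 Δ2=0100110 Δ3=0100100 | 3Δ
t=6: Δ0=0100100 Δ1=1110100 Δ2=1111110 Δ3=1111101 Δ4=1111100 | 4Δ
t=7: Δ0=1111100 Δ1=0101100 Δ2=0100110 Δ3=0100100 | 3Δ
t=8: Δ0=0100100 Δ1=1110100 Δ2=1111110 Δ3=1111101 Δ4=1111100 | 4Δ
t=9: Δ0=1111100 Δ1=0101100 Δ2=0100110 Δ3=0100100 | 3Δ
t=10: Δ0=0100100 Δ1=1110100 Δ2=1111110 Δ3=1111101 Δ4=1111100 | 4Δ
t=11: Δ0=1111100 Δ1=0101100 Δ2=0100110 Δ3=0100100 | 3Δ
t=12: Δ0=0100100 Δ1=1110100 Δ2=1111110 Δ3=1111101 Δ4=1111100 | 4Δ
t=13: Δ0=1111100 Δ1=0101100 Δ2=0100110 Δ3=0100100 | 3Δ
t=14: Δ0=0100100 Δ1=1110100 Δ2=1111110 Δ3=1111101 Δ4=1111100 | 4Δ
t=15: Δ0=1111100 Δ1=0101100 Δ2=0100110 Δ3=0100100 | 3Δ
t=16: Δ0=0100100 Δ1=1110100 Δ2=1111110 Δ3=1111101 Δ4=1111100 | 4Δ
t=17: Δ0=1111100 Δ1=0101100 Δ2=0100110 Δ3=0100100 | 3Δ
t=18: Δ0=0100100 Δ1=1110100 Δ2=1111110 Δ3=1111101 Δ4=1111100 | 4Δ

0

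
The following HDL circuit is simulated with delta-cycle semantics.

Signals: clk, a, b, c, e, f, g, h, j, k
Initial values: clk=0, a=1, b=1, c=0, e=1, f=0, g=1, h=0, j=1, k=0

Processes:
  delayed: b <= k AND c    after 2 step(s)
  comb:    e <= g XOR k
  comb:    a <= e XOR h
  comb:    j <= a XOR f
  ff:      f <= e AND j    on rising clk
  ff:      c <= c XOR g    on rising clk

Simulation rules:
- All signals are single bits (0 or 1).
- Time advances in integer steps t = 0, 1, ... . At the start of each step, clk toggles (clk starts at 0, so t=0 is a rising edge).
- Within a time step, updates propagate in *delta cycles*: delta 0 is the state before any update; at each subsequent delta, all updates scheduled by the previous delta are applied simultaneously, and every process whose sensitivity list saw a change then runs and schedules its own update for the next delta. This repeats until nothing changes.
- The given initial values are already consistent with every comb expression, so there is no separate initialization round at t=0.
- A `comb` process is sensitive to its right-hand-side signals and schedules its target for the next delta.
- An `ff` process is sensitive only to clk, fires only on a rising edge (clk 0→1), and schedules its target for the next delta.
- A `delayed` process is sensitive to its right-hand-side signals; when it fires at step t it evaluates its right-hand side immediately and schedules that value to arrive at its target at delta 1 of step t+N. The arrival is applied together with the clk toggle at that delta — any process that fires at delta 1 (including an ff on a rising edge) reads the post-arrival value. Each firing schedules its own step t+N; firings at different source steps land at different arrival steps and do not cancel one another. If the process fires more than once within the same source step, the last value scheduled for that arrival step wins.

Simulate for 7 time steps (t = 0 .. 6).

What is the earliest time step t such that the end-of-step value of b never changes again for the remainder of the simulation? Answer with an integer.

2

[bits: c,g,f,a,h,e,clk,k,j,b]
t=0: Δ0=0101010011 Δ1=0101011011 Δ2=1111011011 Δ3=1111011001 | 3Δ
t=1: Δ0=1111011001 Δ1=1111010001 | 1Δ
t=2: Δ0=1111010001 Δ1=1111011000 Δ2=0101011000 Δ3=0101011010 | 3Δ
t=3: Δ0=0101011010 Δ1=0101010010 | 1Δ
t=4: Δ0=0101010010 Δ1=0101011010 Δ2=1111011010 Δ3=1111011000 | 3Δ
t=5: Δ0=1111011000 Δ1=1111010000 | 1Δ
t=6: Δ0=1111010000 Δ1=1111011000 Δ2=0101011000 Δ3=0101011010 | 3Δ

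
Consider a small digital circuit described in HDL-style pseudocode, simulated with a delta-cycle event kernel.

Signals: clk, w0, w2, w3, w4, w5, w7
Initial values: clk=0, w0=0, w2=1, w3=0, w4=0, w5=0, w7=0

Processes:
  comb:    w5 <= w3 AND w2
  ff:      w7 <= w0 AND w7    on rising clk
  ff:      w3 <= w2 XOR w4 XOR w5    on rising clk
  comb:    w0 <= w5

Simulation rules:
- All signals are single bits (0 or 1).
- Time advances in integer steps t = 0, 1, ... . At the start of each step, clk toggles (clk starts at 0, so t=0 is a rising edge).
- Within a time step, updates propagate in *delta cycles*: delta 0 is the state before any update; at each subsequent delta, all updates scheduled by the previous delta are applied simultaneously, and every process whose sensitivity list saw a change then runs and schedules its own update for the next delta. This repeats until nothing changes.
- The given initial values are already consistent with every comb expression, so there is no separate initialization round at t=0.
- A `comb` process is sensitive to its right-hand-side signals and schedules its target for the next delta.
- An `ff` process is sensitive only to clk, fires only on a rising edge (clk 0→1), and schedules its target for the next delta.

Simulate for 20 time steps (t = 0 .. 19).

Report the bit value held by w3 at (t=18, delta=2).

t0.Δ0 w4=0 w0=0 w2=1 clk=0 w7=0 w5=0 w3=0
t0.Δ1 w4=0 w0=0 w2=1 clk=1 w7=0 w5=0 w3=0
t0.Δ2 w4=0 w0=0 w2=1 clk=1 w7=0 w5=0 w3=1
t0.Δ3 w4=0 w0=0 w2=1 clk=1 w7=0 w5=1 w3=1
t0.Δ4 w4=0 w0=1 w2=1 clk=1 w7=0 w5=1 w3=1
t1.Δ0 w4=0 w0=1 w2=1 clk=1 w7=0 w5=1 w3=1
t1.Δ1 w4=0 w0=1 w2=1 clk=0 w7=0 w5=1 w3=1
t2.Δ0 w4=0 w0=1 w2=1 clk=0 w7=0 w5=1 w3=1
t2.Δ1 w4=0 w0=1 w2=1 clk=1 w7=0 w5=1 w3=1
t2.Δ2 w4=0 w0=1 w2=1 clk=1 w7=0 w5=1 w3=0
t2.Δ3 w4=0 w0=1 w2=1 clk=1 w7=0 w5=0 w3=0
t2.Δ4 w4=0 w0=0 w2=1 clk=1 w7=0 w5=0 w3=0
t3.Δ0 w4=0 w0=0 w2=1 clk=1 w7=0 w5=0 w3=0
t3.Δ1 w4=0 w0=0 w2=1 clk=0 w7=0 w5=0 w3=0
t4.Δ0 w4=0 w0=0 w2=1 clk=0 w7=0 w5=0 w3=0
t4.Δ1 w4=0 w0=0 w2=1 clk=1 w7=0 w5=0 w3=0
t4.Δ2 w4=0 w0=0 w2=1 clk=1 w7=0 w5=0 w3=1
t4.Δ3 w4=0 w0=0 w2=1 clk=1 w7=0 w5=1 w3=1
t4.Δ4 w4=0 w0=1 w2=1 clk=1 w7=0 w5=1 w3=1
t5.Δ0 w4=0 w0=1 w2=1 clk=1 w7=0 w5=1 w3=1
t5.Δ1 w4=0 w0=1 w2=1 clk=0 w7=0 w5=1 w3=1
t6.Δ0 w4=0 w0=1 w2=1 clk=0 w7=0 w5=1 w3=1
t6.Δ1 w4=0 w0=1 w2=1 clk=1 w7=0 w5=1 w3=1
t6.Δ2 w4=0 w0=1 w2=1 clk=1 w7=0 w5=1 w3=0
t6.Δ3 w4=0 w0=1 w2=1 clk=1 w7=0 w5=0 w3=0
t6.Δ4 w4=0 w0=0 w2=1 clk=1 w7=0 w5=0 w3=0
t7.Δ0 w4=0 w0=0 w2=1 clk=1 w7=0 w5=0 w3=0
t7.Δ1 w4=0 w0=0 w2=1 clk=0 w7=0 w5=0 w3=0
t8.Δ0 w4=0 w0=0 w2=1 clk=0 w7=0 w5=0 w3=0
t8.Δ1 w4=0 w0=0 w2=1 clk=1 w7=0 w5=0 w3=0
t8.Δ2 w4=0 w0=0 w2=1 clk=1 w7=0 w5=0 w3=1
t8.Δ3 w4=0 w0=0 w2=1 clk=1 w7=0 w5=1 w3=1
t8.Δ4 w4=0 w0=1 w2=1 clk=1 w7=0 w5=1 w3=1
t9.Δ0 w4=0 w0=1 w2=1 clk=1 w7=0 w5=1 w3=1
t9.Δ1 w4=0 w0=1 w2=1 clk=0 w7=0 w5=1 w3=1
t10.Δ0 w4=0 w0=1 w2=1 clk=0 w7=0 w5=1 w3=1
t10.Δ1 w4=0 w0=1 w2=1 clk=1 w7=0 w5=1 w3=1
t10.Δ2 w4=0 w0=1 w2=1 clk=1 w7=0 w5=1 w3=0
t10.Δ3 w4=0 w0=1 w2=1 clk=1 w7=0 w5=0 w3=0
t10.Δ4 w4=0 w0=0 w2=1 clk=1 w7=0 w5=0 w3=0
t11.Δ0 w4=0 w0=0 w2=1 clk=1 w7=0 w5=0 w3=0
t11.Δ1 w4=0 w0=0 w2=1 clk=0 w7=0 w5=0 w3=0
t12.Δ0 w4=0 w0=0 w2=1 clk=0 w7=0 w5=0 w3=0
t12.Δ1 w4=0 w0=0 w2=1 clk=1 w7=0 w5=0 w3=0
t12.Δ2 w4=0 w0=0 w2=1 clk=1 w7=0 w5=0 w3=1
t12.Δ3 w4=0 w0=0 w2=1 clk=1 w7=0 w5=1 w3=1
t12.Δ4 w4=0 w0=1 w2=1 clk=1 w7=0 w5=1 w3=1
t13.Δ0 w4=0 w0=1 w2=1 clk=1 w7=0 w5=1 w3=1
t13.Δ1 w4=0 w0=1 w2=1 clk=0 w7=0 w5=1 w3=1
t14.Δ0 w4=0 w0=1 w2=1 clk=0 w7=0 w5=1 w3=1
t14.Δ1 w4=0 w0=1 w2=1 clk=1 w7=0 w5=1 w3=1
t14.Δ2 w4=0 w0=1 w2=1 clk=1 w7=0 w5=1 w3=0
t14.Δ3 w4=0 w0=1 w2=1 clk=1 w7=0 w5=0 w3=0
t14.Δ4 w4=0 w0=0 w2=1 clk=1 w7=0 w5=0 w3=0
t15.Δ0 w4=0 w0=0 w2=1 clk=1 w7=0 w5=0 w3=0
t15.Δ1 w4=0 w0=0 w2=1 clk=0 w7=0 w5=0 w3=0
t16.Δ0 w4=0 w0=0 w2=1 clk=0 w7=0 w5=0 w3=0
t16.Δ1 w4=0 w0=0 w2=1 clk=1 w7=0 w5=0 w3=0
t16.Δ2 w4=0 w0=0 w2=1 clk=1 w7=0 w5=0 w3=1
t16.Δ3 w4=0 w0=0 w2=1 clk=1 w7=0 w5=1 w3=1
t16.Δ4 w4=0 w0=1 w2=1 clk=1 w7=0 w5=1 w3=1
t17.Δ0 w4=0 w0=1 w2=1 clk=1 w7=0 w5=1 w3=1
t17.Δ1 w4=0 w0=1 w2=1 clk=0 w7=0 w5=1 w3=1
t18.Δ0 w4=0 w0=1 w2=1 clk=0 w7=0 w5=1 w3=1
t18.Δ1 w4=0 w0=1 w2=1 clk=1 w7=0 w5=1 w3=1
t18.Δ2 w4=0 w0=1 w2=1 clk=1 w7=0 w5=1 w3=0
t18.Δ3 w4=0 w0=1 w2=1 clk=1 w7=0 w5=0 w3=0
t18.Δ4 w4=0 w0=0 w2=1 clk=1 w7=0 w5=0 w3=0
t19.Δ0 w4=0 w0=0 w2=1 clk=1 w7=0 w5=0 w3=0
t19.Δ1 w4=0 w0=0 w2=1 clk=0 w7=0 w5=0 w3=0

0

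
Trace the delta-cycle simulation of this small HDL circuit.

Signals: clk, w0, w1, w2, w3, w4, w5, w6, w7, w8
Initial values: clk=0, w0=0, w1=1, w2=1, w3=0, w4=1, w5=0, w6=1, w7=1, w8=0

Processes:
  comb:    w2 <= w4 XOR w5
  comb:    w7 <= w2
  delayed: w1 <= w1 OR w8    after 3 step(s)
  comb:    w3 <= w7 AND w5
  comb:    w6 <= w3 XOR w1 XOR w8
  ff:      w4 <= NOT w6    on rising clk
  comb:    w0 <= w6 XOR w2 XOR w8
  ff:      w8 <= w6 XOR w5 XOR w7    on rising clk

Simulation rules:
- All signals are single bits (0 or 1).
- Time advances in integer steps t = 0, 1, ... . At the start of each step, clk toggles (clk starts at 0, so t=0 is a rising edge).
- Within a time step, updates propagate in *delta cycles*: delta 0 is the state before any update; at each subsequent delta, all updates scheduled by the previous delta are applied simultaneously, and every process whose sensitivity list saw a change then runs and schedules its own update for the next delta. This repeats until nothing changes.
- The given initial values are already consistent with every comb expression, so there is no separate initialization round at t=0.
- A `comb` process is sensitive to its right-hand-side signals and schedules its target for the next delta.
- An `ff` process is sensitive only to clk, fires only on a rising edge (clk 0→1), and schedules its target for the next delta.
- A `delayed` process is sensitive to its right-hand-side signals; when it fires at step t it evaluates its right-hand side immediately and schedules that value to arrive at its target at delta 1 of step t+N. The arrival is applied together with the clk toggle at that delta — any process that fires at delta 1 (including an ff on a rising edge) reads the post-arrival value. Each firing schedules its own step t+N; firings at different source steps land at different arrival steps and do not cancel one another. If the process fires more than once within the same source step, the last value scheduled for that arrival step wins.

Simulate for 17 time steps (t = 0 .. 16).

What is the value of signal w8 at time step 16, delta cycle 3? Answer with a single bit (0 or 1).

[bits: w8,w5,w7,w4,clk,w2,w6,w1,w3,w0]
t=0: Δ0=0011011100 Δ1=0011111100 Δ2=0010111100 Δ3=0010101100 Δ4=0000101101 | 4Δ
t=1: Δ0=0000101101 Δ1=0000001101 | 1Δ
t=2: Δ0=0000001101 Δ1=0000101101 Δ2=1000101101 Δ3=1000100100 Δ4=1000100101 | 4Δ
t=3: Δ0=1000100101 Δ1=1000000101 | 1Δ
t=4: Δ0=1000000101 Δ1=1000100101 Δ2=0001100101 Δ3=0001111100 Δ4=0011111100 | 4Δ
t=5: Δ0=0011111100 Δ1=0011011100 | 1Δ
t=6: Δ0=0011011100 Δ1=0011111100 Δ2=0010111100 Δ3=0010101100 Δ4=0000101101 | 4Δ
t=7: Δ0=0000101101 Δ1=0000001101 | 1Δ
t=8: Δ0=0000001101 Δ1=0000101101 Δ2=1000101101 Δ3=1000100100 Δ4=1000100101 | 4Δ
t=9: Δ0=1000100101 Δ1=1000000101 | 1Δ
t=10: Δ0=1000000101 Δ1=1000100101 Δ2=0001100101 Δ3=0001111100 Δ4=0011111100 | 4Δ
t=11: Δ0=0011111100 Δ1=0011011100 | 1Δ
t=12: Δ0=0011011100 Δ1=0011111100 Δ2=0010111100 Δ3=0010101100 Δ4=0000101101 | 4Δ
t=13: Δ0=0000101101 Δ1=0000001101 | 1Δ
t=14: Δ0=0000001101 Δ1=0000101101 Δ2=1000101101 Δ3=1000100100 Δ4=1000100101 | 4Δ
t=15: Δ0=1000100101 Δ1=1000000101 | 1Δ
t=16: Δ0=1000000101 Δ1=1000100101 Δ2=0001100101 Δ3=0001111100 Δ4=0011111100 | 4Δ

0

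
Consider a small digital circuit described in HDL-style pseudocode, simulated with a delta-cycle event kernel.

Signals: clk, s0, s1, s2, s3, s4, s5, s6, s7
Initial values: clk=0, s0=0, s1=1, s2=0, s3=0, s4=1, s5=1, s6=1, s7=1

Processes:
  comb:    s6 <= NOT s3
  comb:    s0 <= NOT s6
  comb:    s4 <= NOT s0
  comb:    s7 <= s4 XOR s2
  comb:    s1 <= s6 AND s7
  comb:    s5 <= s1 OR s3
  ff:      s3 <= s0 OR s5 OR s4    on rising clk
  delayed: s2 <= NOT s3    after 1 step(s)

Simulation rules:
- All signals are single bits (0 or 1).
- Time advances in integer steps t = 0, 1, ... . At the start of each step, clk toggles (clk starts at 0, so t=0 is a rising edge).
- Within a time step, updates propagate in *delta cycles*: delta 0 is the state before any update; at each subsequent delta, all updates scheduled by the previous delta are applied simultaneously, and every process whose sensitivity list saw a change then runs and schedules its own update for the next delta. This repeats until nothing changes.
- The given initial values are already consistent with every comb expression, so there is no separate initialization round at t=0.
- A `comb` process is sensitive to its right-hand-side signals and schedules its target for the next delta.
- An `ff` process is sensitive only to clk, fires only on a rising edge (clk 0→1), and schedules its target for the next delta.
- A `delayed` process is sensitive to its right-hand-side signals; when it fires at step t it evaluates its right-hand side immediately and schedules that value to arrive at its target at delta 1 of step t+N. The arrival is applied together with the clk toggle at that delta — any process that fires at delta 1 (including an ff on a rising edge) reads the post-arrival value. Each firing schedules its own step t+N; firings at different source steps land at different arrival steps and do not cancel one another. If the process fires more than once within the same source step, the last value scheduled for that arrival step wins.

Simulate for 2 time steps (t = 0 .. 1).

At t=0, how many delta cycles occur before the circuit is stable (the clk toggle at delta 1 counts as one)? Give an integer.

t=0 Δ0: s4=1 s1=1 s7=1 s2=0 s5=1 s3=0 s6=1 s0=0 clk=0
  Δ1: clk:0→1
  Δ2: s3:0→1
  Δ3: s6:1→0
  Δ4: s1:1→0, s0:0→1
  Δ5: s4:1→0
  Δ6: s7:1→0
  (6Δ to stable)
t=1 Δ0: s4=0 s1=0 s7=0 s2=0 s5=1 s3=1 s6=0 s0=1 clk=1
  Δ1: clk:1→0
  (1Δ to stable)

6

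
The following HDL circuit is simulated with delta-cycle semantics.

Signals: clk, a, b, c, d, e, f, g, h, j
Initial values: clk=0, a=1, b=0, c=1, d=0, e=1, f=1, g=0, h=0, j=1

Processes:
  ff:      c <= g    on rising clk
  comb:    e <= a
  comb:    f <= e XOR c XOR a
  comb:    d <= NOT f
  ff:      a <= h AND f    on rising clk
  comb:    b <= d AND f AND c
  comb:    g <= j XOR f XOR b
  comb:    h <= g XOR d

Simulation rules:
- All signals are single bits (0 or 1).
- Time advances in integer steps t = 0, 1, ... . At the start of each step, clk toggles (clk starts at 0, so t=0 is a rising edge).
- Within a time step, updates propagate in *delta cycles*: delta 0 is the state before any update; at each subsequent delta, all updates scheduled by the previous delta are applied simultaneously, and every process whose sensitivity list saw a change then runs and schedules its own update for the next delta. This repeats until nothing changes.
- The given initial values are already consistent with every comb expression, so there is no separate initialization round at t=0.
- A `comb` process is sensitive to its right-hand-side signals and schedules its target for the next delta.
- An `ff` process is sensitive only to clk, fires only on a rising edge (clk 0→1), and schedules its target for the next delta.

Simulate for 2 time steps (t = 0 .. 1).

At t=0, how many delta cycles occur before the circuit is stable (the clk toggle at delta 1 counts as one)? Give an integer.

t=0 Δ0: g=0 j=1 c=1 e=1 a=1 b=0 clk=0 f=1 d=0 h=0
  Δ1: clk:0→1
  Δ2: c:1→0, a:1→0
  Δ3: e:1→0
  Δ4: f:1→0
  Δ5: g:0→1, d:0→1
  (5Δ to stable)
t=1 Δ0: g=1 j=1 c=0 e=0 a=0 b=0 clk=1 f=0 d=1 h=0
  Δ1: clk:1→0
  (1Δ to stable)

5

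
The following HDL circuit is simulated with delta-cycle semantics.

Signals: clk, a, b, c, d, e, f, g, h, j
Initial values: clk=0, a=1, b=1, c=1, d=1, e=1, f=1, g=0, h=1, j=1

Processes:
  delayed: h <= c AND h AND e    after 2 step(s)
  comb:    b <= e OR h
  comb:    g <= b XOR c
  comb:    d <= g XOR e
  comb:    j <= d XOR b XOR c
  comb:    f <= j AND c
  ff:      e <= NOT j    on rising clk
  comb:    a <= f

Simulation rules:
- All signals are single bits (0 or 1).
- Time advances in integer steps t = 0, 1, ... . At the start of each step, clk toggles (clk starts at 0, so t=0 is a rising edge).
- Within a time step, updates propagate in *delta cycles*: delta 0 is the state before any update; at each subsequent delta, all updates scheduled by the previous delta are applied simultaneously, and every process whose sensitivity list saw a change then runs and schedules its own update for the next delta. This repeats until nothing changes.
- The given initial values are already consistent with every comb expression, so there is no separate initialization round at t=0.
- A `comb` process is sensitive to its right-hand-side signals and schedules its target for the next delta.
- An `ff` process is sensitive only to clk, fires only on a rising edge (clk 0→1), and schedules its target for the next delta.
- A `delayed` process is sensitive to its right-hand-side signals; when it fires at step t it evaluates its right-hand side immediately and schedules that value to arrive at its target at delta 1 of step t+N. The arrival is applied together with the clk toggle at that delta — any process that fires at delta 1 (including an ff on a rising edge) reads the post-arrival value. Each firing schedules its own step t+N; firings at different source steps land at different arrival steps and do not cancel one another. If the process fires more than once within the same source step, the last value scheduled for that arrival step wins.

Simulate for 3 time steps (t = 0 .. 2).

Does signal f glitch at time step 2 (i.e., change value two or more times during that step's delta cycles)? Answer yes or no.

t0.Δ0 clk=0 g=0 e=1 j=1 a=1 h=1 b=1 c=1 d=1 f=1
t0.Δ1 clk=1 g=0 e=1 j=1 a=1 h=1 b=1 c=1 d=1 f=1
t0.Δ2 clk=1 g=0 e=0 j=1 a=1 h=1 b=1 c=1 d=1 f=1
t0.Δ3 clk=1 g=0 e=0 j=1 a=1 h=1 b=1 c=1 d=0 f=1
t0.Δ4 clk=1 g=0 e=0 j=0 a=1 h=1 b=1 c=1 d=0 f=1
t0.Δ5 clk=1 g=0 e=0 j=0 a=1 h=1 b=1 c=1 d=0 f=0
t0.Δ6 clk=1 g=0 e=0 j=0 a=0 h=1 b=1 c=1 d=0 f=0
t1.Δ0 clk=1 g=0 e=0 j=0 a=0 h=1 b=1 c=1 d=0 f=0
t1.Δ1 clk=0 g=0 e=0 j=0 a=0 h=1 b=1 c=1 d=0 f=0
t2.Δ0 clk=0 g=0 e=0 j=0 a=0 h=1 b=1 c=1 d=0 f=0
t2.Δ1 clk=1 g=0 e=0 j=0 a=0 h=0 b=1 c=1 d=0 f=0
t2.Δ2 clk=1 g=0 e=1 j=0 a=0 h=0 b=0 c=1 d=0 f=0
t2.Δ3 clk=1 g=1 e=1 j=1 a=0 h=0 b=1 c=1 d=1 f=0
t2.Δ4 clk=1 g=0 e=1 j=1 a=0 h=0 b=1 c=1 d=0 f=1
t2.Δ5 clk=1 g=0 e=1 j=0 a=1 h=0 b=1 c=1 d=1 f=1
t2.Δ6 clk=1 g=0 e=1 j=1 a=1 h=0 b=1 c=1 d=1 f=0
t2.Δ7 clk=1 g=0 e=1 j=1 a=0 h=0 b=1 c=1 d=1 f=1
t2.Δ8 clk=1 g=0 e=1 j=1 a=1 h=0 b=1 c=1 d=1 f=1

yes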